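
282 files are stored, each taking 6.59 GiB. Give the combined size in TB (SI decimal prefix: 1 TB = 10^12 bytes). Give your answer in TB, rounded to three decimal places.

1.995 TB

Total = 282 × 6.59 GiB = 1858.38 GiB
= 1858.38 × 1,073,741,824 bytes = 1,995,420,330,885.12 bytes
1 TB = 1,000,000,000,000 bytes
1,995,420,330,885.12 / 1,000,000,000,000 = 1.995 TB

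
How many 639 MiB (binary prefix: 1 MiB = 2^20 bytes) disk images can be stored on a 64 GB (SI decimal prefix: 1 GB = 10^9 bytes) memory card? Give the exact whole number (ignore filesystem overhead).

95

Capacity: 64 GB = 64,000,000,000 bytes
Per item: 639 MiB = 670,040,064 bytes
⌊64,000,000,000 / 670,040,064⌋ = 95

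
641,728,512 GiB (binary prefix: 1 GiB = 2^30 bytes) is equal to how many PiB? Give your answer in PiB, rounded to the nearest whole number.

612 PiB

641,728,512 GiB = 641,728,512 × 2^30 bytes = 689,050,742,987,685,888 bytes
1 PiB = 2^50 bytes = 1,125,899,906,842,624 bytes
689,050,742,987,685,888 / 1,125,899,906,842,624 = 612 PiB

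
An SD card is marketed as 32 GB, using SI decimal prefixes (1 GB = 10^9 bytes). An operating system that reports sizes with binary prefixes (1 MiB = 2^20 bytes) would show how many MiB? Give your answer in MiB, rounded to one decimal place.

30,517.6 MiB

32 GB × 1,000,000,000 bytes/GB = 32,000,000,000 bytes
1 MiB = 1,048,576 bytes
32,000,000,000 / 1,048,576 = 30,517.6 MiB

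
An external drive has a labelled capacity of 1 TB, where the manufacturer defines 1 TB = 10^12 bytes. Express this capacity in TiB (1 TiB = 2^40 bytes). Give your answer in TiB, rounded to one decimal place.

0.9 TiB

1 TB = 1 × 10^12 bytes = 1,000,000,000,000 bytes
1 TiB = 2^40 bytes = 1,099,511,627,776 bytes
1,000,000,000,000 / 1,099,511,627,776 = 0.9 TiB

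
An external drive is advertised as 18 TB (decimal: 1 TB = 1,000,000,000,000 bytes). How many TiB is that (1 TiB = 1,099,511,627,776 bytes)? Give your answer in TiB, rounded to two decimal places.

16.37 TiB

18 TB × 1,000,000,000,000 bytes/TB = 18,000,000,000,000 bytes
1 TiB = 2^40 bytes = 1,099,511,627,776 bytes
18,000,000,000,000 / 1,099,511,627,776 = 16.37 TiB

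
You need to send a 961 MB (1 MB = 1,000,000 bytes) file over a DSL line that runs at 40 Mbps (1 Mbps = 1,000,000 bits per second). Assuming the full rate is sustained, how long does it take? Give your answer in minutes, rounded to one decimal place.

961 MB = 961,000,000 bytes = 7,688,000,000 bits
40 Mbps = 40,000,000 bits/s
time = 7,688,000,000 / 40,000,000 = 192.20 s
192.20 s / 60 = 3.2 minutes

3.2 minutes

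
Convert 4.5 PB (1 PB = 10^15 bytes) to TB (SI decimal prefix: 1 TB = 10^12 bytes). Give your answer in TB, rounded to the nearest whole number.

4,500 TB

4.5 PB = 4.5 × 10^15 bytes = 4,500,000,000,000,000 bytes
1 TB = 10^12 bytes = 1,000,000,000,000 bytes
4,500,000,000,000,000 / 1,000,000,000,000 = 4,500 TB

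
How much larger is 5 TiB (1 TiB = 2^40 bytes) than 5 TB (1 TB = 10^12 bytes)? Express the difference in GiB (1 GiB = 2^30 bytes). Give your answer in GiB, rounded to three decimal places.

5 TiB = 5 × 1,099,511,627,776 = 5,497,558,138,880 bytes
5 TB = 5 × 1,000,000,000,000 = 5,000,000,000,000 bytes
difference = 497,558,138,880 bytes
497,558,138,880 / 1,073,741,824 = 463.387 GiB

463.387 GiB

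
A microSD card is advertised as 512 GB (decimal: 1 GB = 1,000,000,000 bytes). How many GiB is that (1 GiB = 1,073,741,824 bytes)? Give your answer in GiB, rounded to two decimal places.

512 GB = 512 × 10^9 bytes = 512,000,000,000 bytes
1 GiB = 2^30 bytes = 1,073,741,824 bytes
512,000,000,000 / 1,073,741,824 = 476.84 GiB

476.84 GiB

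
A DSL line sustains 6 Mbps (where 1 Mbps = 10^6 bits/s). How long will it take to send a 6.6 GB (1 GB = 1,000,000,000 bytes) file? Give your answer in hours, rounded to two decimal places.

2.44 hours

6.6 GB = 6,600,000,000 bytes = 52,800,000,000 bits
6 Mbps = 6,000,000 bits/s
time = 52,800,000,000 / 6,000,000 = 8,800.0000 s
8,800.0000 s / 3600 = 2.44 hours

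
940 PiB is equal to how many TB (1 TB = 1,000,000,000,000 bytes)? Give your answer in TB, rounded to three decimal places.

940 PiB × 1,125,899,906,842,624 bytes/PiB = 1,058,345,912,432,066,560 bytes
1 TB = 10^12 bytes = 1,000,000,000,000 bytes
1,058,345,912,432,066,560 / 1,000,000,000,000 = 1,058,345.912 TB

1,058,345.912 TB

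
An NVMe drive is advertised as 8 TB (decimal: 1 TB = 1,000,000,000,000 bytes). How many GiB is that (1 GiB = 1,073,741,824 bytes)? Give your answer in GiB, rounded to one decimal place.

8 TB × 1,000,000,000,000 bytes/TB = 8,000,000,000,000 bytes
1 GiB = 2^30 bytes = 1,073,741,824 bytes
8,000,000,000,000 / 1,073,741,824 = 7,450.6 GiB

7,450.6 GiB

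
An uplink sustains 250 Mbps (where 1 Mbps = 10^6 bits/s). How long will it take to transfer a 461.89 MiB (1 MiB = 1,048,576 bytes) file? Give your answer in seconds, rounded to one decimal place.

461.89 MiB = 484,326,768.64 bytes = 3,874,614,149.12 bits
250 Mbps = 250,000,000 bits/s
time = 3,874,614,149.12 / 250,000,000 = 15.5 s

15.5 seconds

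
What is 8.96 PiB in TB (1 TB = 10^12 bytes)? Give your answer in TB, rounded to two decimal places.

10,088.06 TB

8.96 PiB = 8.96 × 2^50 bytes = 10,088,063,165,309,911.04 bytes
1 TB = 10^12 bytes = 1,000,000,000,000 bytes
10,088,063,165,309,911.04 / 1,000,000,000,000 = 10,088.06 TB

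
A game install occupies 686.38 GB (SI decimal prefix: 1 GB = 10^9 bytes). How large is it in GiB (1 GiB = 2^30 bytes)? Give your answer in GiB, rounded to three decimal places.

639.241 GiB

686.38 GB = 686.38 × 10^9 bytes = 686,380,000,000 bytes
1 GiB = 1,073,741,824 bytes
686,380,000,000 / 1,073,741,824 = 639.241 GiB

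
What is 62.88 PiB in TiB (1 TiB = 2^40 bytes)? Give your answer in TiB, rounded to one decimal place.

64,389.1 TiB

62.88 PiB = 62.88 × 2^50 bytes = 70,796,586,142,264,197.12 bytes
1 TiB = 2^40 bytes = 1,099,511,627,776 bytes
70,796,586,142,264,197.12 / 1,099,511,627,776 = 64,389.1 TiB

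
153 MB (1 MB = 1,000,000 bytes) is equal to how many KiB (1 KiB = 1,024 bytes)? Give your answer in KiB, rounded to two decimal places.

149,414.06 KiB

153 MB × 1,000,000 bytes/MB = 153,000,000 bytes
1 KiB = 2^10 bytes = 1,024 bytes
153,000,000 / 1,024 = 149,414.06 KiB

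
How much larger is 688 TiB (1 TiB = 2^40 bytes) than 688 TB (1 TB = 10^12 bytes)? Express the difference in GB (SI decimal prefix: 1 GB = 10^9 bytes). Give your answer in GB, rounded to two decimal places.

68,464.00 GB

688 TiB = 688 × 1,099,511,627,776 = 756,463,999,909,888 bytes
688 TB = 688 × 1,000,000,000,000 = 688,000,000,000,000 bytes
difference = 68,463,999,909,888 bytes
68,463,999,909,888 / 1,000,000,000 = 68,464.00 GB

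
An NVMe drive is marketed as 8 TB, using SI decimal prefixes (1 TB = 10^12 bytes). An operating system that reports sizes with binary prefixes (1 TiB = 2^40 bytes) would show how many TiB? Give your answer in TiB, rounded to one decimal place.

7.3 TiB

8 TB = 8 × 10^12 bytes = 8,000,000,000,000 bytes
1 TiB = 2^40 bytes = 1,099,511,627,776 bytes
8,000,000,000,000 / 1,099,511,627,776 = 7.3 TiB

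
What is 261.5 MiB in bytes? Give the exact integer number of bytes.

261.5 × 1,048,576 = 274,202,624 bytes

274,202,624 bytes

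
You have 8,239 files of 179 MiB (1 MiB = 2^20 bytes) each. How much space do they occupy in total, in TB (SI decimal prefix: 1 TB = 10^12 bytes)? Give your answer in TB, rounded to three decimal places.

Total = 8,239 × 179 MiB = 1,474,781 MiB
= 1,474,781 × 1,048,576 bytes = 1,546,419,961,856 bytes
1 TB = 1,000,000,000,000 bytes
1,546,419,961,856 / 1,000,000,000,000 = 1.546 TB

1.546 TB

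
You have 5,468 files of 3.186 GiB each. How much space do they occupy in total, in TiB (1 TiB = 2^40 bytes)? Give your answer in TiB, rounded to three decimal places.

17.013 TiB

Total = 5,468 × 3.186 GiB = 17421.048 GiB
= 17421.048 × 1,073,741,824 bytes = 18,705,707,855,511.552 bytes
1 TiB = 1,099,511,627,776 bytes
18,705,707,855,511.552 / 1,099,511,627,776 = 17.013 TiB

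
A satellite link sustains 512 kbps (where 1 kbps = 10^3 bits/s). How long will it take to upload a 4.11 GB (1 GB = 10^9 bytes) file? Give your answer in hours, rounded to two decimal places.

4.11 GB = 4,110,000,000 bytes = 32,880,000,000 bits
512 kbps = 512,000 bits/s
time = 32,880,000,000 / 512,000 = 64,218.7500 s
64,218.7500 s / 3600 = 17.84 hours

17.84 hours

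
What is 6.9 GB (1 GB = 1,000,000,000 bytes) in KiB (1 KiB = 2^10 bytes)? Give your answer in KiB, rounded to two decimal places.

6.9 GB × 1,000,000,000 bytes/GB = 6,900,000,000 bytes
1 KiB = 1,024 bytes
6,900,000,000 / 1,024 = 6,738,281.25 KiB

6,738,281.25 KiB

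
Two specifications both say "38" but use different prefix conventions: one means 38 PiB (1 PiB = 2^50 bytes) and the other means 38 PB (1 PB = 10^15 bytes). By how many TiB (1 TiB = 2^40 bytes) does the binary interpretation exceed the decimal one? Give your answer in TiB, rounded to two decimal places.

38 PiB = 38 × 1,125,899,906,842,624 = 42,784,196,460,019,712 bytes
38 PB = 38 × 1,000,000,000,000,000 = 38,000,000,000,000,000 bytes
difference = 4,784,196,460,019,712 bytes
4,784,196,460,019,712 / 1,099,511,627,776 = 4,351.20 TiB

4,351.20 TiB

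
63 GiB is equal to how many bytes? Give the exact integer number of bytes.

67,645,734,912 bytes

63 × 1,073,741,824 = 67,645,734,912 bytes  (1 GiB = 2^30 bytes)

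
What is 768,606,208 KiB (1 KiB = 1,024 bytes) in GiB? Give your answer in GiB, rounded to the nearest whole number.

768,606,208 KiB = 768,606,208 × 2^10 bytes = 787,052,756,992 bytes
1 GiB = 1,073,741,824 bytes
787,052,756,992 / 1,073,741,824 = 733 GiB

733 GiB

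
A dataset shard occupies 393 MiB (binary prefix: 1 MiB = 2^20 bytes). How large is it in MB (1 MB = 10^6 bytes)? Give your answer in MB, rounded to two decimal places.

412.09 MB

393 MiB × 1,048,576 bytes/MiB = 412,090,368 bytes
1 MB = 1,000,000 bytes
412,090,368 / 1,000,000 = 412.09 MB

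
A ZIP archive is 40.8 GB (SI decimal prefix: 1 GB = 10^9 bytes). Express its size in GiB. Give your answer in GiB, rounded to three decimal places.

37.998 GiB

40.8 GB × 1,000,000,000 bytes/GB = 40,800,000,000 bytes
1 GiB = 2^30 bytes = 1,073,741,824 bytes
40,800,000,000 / 1,073,741,824 = 37.998 GiB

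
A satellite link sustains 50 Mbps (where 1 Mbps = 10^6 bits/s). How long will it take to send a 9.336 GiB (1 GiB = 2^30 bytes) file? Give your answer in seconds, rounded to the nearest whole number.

9.336 GiB = 10,024,453,668.864 bytes = 80,195,629,350.912 bits
50 Mbps = 50,000,000 bits/s
time = 80,195,629,350.912 / 50,000,000 = 1,604 s

1,604 seconds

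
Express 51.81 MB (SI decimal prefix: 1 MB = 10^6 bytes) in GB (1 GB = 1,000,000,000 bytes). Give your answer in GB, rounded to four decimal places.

0.0518 GB

51.81 MB = 51.81 × 10^6 bytes = 51,810,000 bytes
1 GB = 1,000,000,000 bytes
51,810,000 / 1,000,000,000 = 0.0518 GB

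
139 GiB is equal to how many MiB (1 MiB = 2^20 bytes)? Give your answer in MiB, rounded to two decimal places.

142,336.00 MiB

139 GiB × 1,073,741,824 bytes/GiB = 149,250,113,536 bytes
1 MiB = 1,048,576 bytes
149,250,113,536 / 1,048,576 = 142,336.00 MiB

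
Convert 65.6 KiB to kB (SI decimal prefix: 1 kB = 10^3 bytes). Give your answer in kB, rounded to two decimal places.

65.6 KiB = 65.6 × 2^10 bytes = 67,174.4 bytes
1 kB = 1,000 bytes
67,174.4 / 1,000 = 67.17 kB

67.17 kB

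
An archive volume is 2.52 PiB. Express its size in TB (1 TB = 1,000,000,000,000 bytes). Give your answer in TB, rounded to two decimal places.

2,837.27 TB

2.52 PiB × 1,125,899,906,842,624 bytes/PiB = 2,837,267,765,243,412.48 bytes
1 TB = 1,000,000,000,000 bytes
2,837,267,765,243,412.48 / 1,000,000,000,000 = 2,837.27 TB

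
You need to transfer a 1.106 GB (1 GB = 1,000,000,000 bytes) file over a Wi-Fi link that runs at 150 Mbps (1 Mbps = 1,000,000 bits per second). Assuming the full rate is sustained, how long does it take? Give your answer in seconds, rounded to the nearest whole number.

59 seconds

1.106 GB = 1,106,000,000 bytes = 8,848,000,000 bits
150 Mbps = 150,000,000 bits/s
time = 8,848,000,000 / 150,000,000 = 59 s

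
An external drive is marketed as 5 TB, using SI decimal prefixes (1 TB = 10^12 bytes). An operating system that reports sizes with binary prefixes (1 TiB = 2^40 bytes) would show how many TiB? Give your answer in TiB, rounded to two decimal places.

4.55 TiB

5 TB = 5 × 10^12 bytes = 5,000,000,000,000 bytes
1 TiB = 1,099,511,627,776 bytes
5,000,000,000,000 / 1,099,511,627,776 = 4.55 TiB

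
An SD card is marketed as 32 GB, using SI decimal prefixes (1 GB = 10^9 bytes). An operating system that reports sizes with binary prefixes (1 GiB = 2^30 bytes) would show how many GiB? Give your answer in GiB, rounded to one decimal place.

32 GB × 1,000,000,000 bytes/GB = 32,000,000,000 bytes
1 GiB = 1,073,741,824 bytes
32,000,000,000 / 1,073,741,824 = 29.8 GiB

29.8 GiB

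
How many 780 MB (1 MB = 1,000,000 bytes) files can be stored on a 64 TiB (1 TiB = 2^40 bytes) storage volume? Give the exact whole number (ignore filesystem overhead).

90,216

Capacity: 64 TiB = 70,368,744,177,664 bytes
Per item: 780 MB = 780,000,000 bytes
⌊70,368,744,177,664 / 780,000,000⌋ = 90,216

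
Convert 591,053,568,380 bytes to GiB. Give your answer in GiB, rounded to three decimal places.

550.462 GiB

591,053,568,380 bytes given.
1 GiB = 1,073,741,824 bytes
591,053,568,380 / 1,073,741,824 = 550.462 GiB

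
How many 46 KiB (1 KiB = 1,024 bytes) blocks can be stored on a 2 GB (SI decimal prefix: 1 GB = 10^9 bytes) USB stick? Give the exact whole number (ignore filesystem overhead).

42,459

Capacity: 2 GB = 2,000,000,000 bytes
Per item: 46 KiB = 47,104 bytes
⌊2,000,000,000 / 47,104⌋ = 42,459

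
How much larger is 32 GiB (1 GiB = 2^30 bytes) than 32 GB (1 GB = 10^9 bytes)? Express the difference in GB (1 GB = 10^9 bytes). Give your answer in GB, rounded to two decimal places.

2.36 GB

32 GiB = 32 × 1,073,741,824 = 34,359,738,368 bytes
32 GB = 32 × 1,000,000,000 = 32,000,000,000 bytes
difference = 2,359,738,368 bytes
2,359,738,368 / 1,000,000,000 = 2.36 GB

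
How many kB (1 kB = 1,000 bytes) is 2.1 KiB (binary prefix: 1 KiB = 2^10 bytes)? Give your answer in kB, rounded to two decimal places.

2.15 kB

2.1 KiB = 2.1 × 2^10 bytes = 2,150.4 bytes
1 kB = 10^3 bytes = 1,000 bytes
2,150.4 / 1,000 = 2.15 kB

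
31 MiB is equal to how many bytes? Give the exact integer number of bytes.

32,505,856 bytes

31 × 1,048,576 = 32,505,856 bytes  (1 MiB = 2^20 bytes)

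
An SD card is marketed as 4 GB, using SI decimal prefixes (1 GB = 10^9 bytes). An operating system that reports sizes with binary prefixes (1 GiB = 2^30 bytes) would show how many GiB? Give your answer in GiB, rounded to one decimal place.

3.7 GiB

4 GB = 4 × 10^9 bytes = 4,000,000,000 bytes
1 GiB = 2^30 bytes = 1,073,741,824 bytes
4,000,000,000 / 1,073,741,824 = 3.7 GiB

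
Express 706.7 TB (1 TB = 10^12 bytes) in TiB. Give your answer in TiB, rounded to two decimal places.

642.74 TiB

706.7 TB × 1,000,000,000,000 bytes/TB = 706,700,000,000,000 bytes
1 TiB = 1,099,511,627,776 bytes
706,700,000,000,000 / 1,099,511,627,776 = 642.74 TiB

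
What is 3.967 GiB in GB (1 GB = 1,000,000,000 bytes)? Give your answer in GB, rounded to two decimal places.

3.967 GiB = 3.967 × 2^30 bytes = 4,259,533,815.808 bytes
1 GB = 1,000,000,000 bytes
4,259,533,815.808 / 1,000,000,000 = 4.26 GB

4.26 GB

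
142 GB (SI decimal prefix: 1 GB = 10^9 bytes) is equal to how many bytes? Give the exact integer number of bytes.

142 × 1,000,000,000 = 142,000,000,000 bytes  (1 GB = 10^9 bytes)

142,000,000,000 bytes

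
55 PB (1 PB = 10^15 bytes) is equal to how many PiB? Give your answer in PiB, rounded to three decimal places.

55 PB × 1,000,000,000,000,000 bytes/PB = 55,000,000,000,000,000 bytes
1 PiB = 2^50 bytes = 1,125,899,906,842,624 bytes
55,000,000,000,000,000 / 1,125,899,906,842,624 = 48.850 PiB

48.850 PiB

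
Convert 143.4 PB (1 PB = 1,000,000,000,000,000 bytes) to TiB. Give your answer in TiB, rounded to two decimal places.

143.4 PB = 143.4 × 10^15 bytes = 143,400,000,000,000,000 bytes
1 TiB = 2^40 bytes = 1,099,511,627,776 bytes
143,400,000,000,000,000 / 1,099,511,627,776 = 130,421.54 TiB

130,421.54 TiB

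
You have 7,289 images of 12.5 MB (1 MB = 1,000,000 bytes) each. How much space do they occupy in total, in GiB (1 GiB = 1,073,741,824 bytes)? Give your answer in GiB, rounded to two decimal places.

84.86 GiB

Total = 7,289 × 12.5 MB = 91112.5 MB
= 91112.5 × 1,000,000 bytes = 91,112,500,000 bytes
1 GiB = 1,073,741,824 bytes
91,112,500,000 / 1,073,741,824 = 84.86 GiB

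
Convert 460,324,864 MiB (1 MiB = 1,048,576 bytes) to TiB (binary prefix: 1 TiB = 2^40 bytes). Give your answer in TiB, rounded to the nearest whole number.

460,324,864 MiB = 460,324,864 × 2^20 bytes = 482,685,604,593,664 bytes
1 TiB = 1,099,511,627,776 bytes
482,685,604,593,664 / 1,099,511,627,776 = 439 TiB

439 TiB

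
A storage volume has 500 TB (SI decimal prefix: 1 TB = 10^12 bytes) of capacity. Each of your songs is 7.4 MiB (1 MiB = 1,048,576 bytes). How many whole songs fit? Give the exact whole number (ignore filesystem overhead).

64,437,453

Capacity: 500 TB = 500,000,000,000,000 bytes
Per item: 7.4 MiB = 7,759,462.4 bytes
⌊500,000,000,000,000 / 7,759,462.4⌋ = 64,437,453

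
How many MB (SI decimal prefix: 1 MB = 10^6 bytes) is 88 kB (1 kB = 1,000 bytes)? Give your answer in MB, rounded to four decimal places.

88 kB = 88 × 10^3 bytes = 88,000 bytes
1 MB = 1,000,000 bytes
88,000 / 1,000,000 = 0.0880 MB

0.0880 MB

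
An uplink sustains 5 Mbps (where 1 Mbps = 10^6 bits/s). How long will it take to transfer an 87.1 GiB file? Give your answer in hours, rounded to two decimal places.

87.1 GiB = 93,522,912,870.4 bytes = 748,183,302,963.2 bits
5 Mbps = 5,000,000 bits/s
time = 748,183,302,963.2 / 5,000,000 = 149,636.6606 s
149,636.6606 s / 3600 = 41.57 hours

41.57 hours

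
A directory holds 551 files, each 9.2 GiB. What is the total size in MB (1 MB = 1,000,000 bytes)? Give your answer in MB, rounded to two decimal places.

Total = 551 × 9.2 GiB = 5069.2 GiB
= 5069.2 × 1,073,741,824 bytes = 5,443,012,054,220.8 bytes
1 MB = 1,000,000 bytes
5,443,012,054,220.8 / 1,000,000 = 5,443,012.05 MB

5,443,012.05 MB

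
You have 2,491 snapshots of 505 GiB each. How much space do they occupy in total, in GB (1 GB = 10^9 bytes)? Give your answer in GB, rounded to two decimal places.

Total = 2,491 × 505 GiB = 1,257,955 GiB
= 1,257,955 × 1,073,741,824 bytes = 1,350,718,896,209,920 bytes
1 GB = 1,000,000,000 bytes
1,350,718,896,209,920 / 1,000,000,000 = 1,350,718.90 GB

1,350,718.90 GB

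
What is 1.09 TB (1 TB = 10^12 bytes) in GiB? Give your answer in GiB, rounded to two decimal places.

1.09 TB = 1.09 × 10^12 bytes = 1,090,000,000,000 bytes
1 GiB = 1,073,741,824 bytes
1,090,000,000,000 / 1,073,741,824 = 1,015.14 GiB

1,015.14 GiB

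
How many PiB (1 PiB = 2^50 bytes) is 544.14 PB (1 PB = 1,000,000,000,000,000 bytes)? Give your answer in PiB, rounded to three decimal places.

483.293 PiB

544.14 PB = 544.14 × 10^15 bytes = 544,140,000,000,000,000 bytes
1 PiB = 2^50 bytes = 1,125,899,906,842,624 bytes
544,140,000,000,000,000 / 1,125,899,906,842,624 = 483.293 PiB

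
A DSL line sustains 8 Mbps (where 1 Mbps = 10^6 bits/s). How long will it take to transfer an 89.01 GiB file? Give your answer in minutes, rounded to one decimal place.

1,592.9 minutes

89.01 GiB = 95,573,759,754.24 bytes = 764,590,078,033.92 bits
8 Mbps = 8,000,000 bits/s
time = 764,590,078,033.92 / 8,000,000 = 95,573.76 s
95,573.76 s / 60 = 1,592.9 minutes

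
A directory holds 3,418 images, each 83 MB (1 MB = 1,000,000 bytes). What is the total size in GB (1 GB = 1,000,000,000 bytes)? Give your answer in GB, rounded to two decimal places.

Total = 3,418 × 83 MB = 283,694 MB
= 283,694 × 1,000,000 bytes = 283,694,000,000 bytes
1 GB = 1,000,000,000 bytes
283,694,000,000 / 1,000,000,000 = 283.69 GB

283.69 GB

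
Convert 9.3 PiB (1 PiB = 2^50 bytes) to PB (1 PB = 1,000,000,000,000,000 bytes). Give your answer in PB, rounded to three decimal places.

10.471 PB

9.3 PiB = 9.3 × 2^50 bytes = 10,470,869,133,636,403.2 bytes
1 PB = 1,000,000,000,000,000 bytes
10,470,869,133,636,403.2 / 1,000,000,000,000,000 = 10.471 PB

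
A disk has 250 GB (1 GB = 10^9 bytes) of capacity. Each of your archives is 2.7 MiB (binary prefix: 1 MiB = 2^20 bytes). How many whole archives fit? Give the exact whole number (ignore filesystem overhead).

Capacity: 250 GB = 250,000,000,000 bytes
Per item: 2.7 MiB = 2,831,155.2 bytes
⌊250,000,000,000 / 2,831,155.2⌋ = 88,303

88,303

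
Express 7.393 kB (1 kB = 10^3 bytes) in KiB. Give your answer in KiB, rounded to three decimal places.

7.220 KiB

7.393 kB × 1,000 bytes/kB = 7,393 bytes
1 KiB = 1,024 bytes
7,393 / 1,024 = 7.220 KiB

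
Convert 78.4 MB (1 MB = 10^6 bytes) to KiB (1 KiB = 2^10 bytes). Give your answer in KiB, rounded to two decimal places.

78.4 MB = 78.4 × 10^6 bytes = 78,400,000 bytes
1 KiB = 1,024 bytes
78,400,000 / 1,024 = 76,562.50 KiB

76,562.50 KiB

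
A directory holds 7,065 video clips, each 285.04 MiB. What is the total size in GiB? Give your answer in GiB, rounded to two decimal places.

1,966.61 GiB

Total = 7,065 × 285.04 MiB = 2013807.6 MiB
= 2013807.6 × 1,048,576 bytes = 2,111,630,317,977.6 bytes
1 GiB = 1,073,741,824 bytes
2,111,630,317,977.6 / 1,073,741,824 = 1,966.61 GiB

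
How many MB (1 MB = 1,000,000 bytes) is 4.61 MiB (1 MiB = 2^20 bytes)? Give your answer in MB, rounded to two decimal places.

4.83 MB

4.61 MiB × 1,048,576 bytes/MiB = 4,833,935.36 bytes
1 MB = 10^6 bytes = 1,000,000 bytes
4,833,935.36 / 1,000,000 = 4.83 MB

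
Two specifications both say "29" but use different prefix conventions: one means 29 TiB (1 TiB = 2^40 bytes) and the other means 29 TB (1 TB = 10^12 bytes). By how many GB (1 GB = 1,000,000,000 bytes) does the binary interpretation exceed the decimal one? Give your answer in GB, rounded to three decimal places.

2,885.837 GB

29 TiB = 29 × 1,099,511,627,776 = 31,885,837,205,504 bytes
29 TB = 29 × 1,000,000,000,000 = 29,000,000,000,000 bytes
difference = 2,885,837,205,504 bytes
2,885,837,205,504 / 1,000,000,000 = 2,885.837 GB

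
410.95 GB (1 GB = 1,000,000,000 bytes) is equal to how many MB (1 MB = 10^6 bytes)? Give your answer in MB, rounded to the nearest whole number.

410.95 GB = 410.95 × 10^9 bytes = 410,950,000,000 bytes
1 MB = 10^6 bytes = 1,000,000 bytes
410,950,000,000 / 1,000,000 = 410,950 MB

410,950 MB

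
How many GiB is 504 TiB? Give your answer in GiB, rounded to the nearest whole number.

504 TiB = 504 × 2^40 bytes = 554,153,860,399,104 bytes
1 GiB = 2^30 bytes = 1,073,741,824 bytes
554,153,860,399,104 / 1,073,741,824 = 516,096 GiB

516,096 GiB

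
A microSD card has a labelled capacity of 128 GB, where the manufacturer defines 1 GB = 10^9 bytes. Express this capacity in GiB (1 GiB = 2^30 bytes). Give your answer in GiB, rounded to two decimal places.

119.21 GiB

128 GB × 1,000,000,000 bytes/GB = 128,000,000,000 bytes
1 GiB = 1,073,741,824 bytes
128,000,000,000 / 1,073,741,824 = 119.21 GiB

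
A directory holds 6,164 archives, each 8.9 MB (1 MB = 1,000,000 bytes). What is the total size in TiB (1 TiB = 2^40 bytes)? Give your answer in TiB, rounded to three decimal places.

Total = 6,164 × 8.9 MB = 54859.6 MB
= 54859.6 × 1,000,000 bytes = 54,859,600,000 bytes
1 TiB = 1,099,511,627,776 bytes
54,859,600,000 / 1,099,511,627,776 = 0.050 TiB

0.050 TiB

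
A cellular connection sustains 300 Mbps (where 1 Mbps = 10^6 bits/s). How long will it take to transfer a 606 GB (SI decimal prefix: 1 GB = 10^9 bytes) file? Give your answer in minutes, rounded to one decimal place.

269.3 minutes

606 GB = 606,000,000,000 bytes = 4,848,000,000,000 bits
300 Mbps = 300,000,000 bits/s
time = 4,848,000,000,000 / 300,000,000 = 16,160.00 s
16,160.00 s / 60 = 269.3 minutes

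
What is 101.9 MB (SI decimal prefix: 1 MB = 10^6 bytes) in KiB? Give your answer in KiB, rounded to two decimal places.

101.9 MB = 101.9 × 10^6 bytes = 101,900,000 bytes
1 KiB = 1,024 bytes
101,900,000 / 1,024 = 99,511.72 KiB

99,511.72 KiB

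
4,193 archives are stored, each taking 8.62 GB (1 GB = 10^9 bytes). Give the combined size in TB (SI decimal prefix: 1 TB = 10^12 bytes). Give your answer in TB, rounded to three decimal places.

Total = 4,193 × 8.62 GB = 36143.66 GB
= 36143.66 × 1,000,000,000 bytes = 36,143,660,000,000 bytes
1 TB = 1,000,000,000,000 bytes
36,143,660,000,000 / 1,000,000,000,000 = 36.144 TB

36.144 TB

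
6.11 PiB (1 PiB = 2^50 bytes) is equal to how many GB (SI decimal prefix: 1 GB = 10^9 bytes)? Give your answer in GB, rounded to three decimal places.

6,879,248.431 GB

6.11 PiB = 6.11 × 2^50 bytes = 6,879,248,430,808,432.64 bytes
1 GB = 10^9 bytes = 1,000,000,000 bytes
6,879,248,430,808,432.64 / 1,000,000,000 = 6,879,248.431 GB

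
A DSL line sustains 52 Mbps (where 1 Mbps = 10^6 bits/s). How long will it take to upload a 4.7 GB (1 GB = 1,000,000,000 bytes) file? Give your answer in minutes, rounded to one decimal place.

4.7 GB = 4,700,000,000 bytes = 37,600,000,000 bits
52 Mbps = 52,000,000 bits/s
time = 37,600,000,000 / 52,000,000 = 723.08 s
723.08 s / 60 = 12.1 minutes

12.1 minutes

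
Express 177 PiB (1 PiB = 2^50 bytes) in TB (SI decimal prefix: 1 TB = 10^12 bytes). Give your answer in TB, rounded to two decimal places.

177 PiB = 177 × 2^50 bytes = 199,284,283,511,144,448 bytes
1 TB = 10^12 bytes = 1,000,000,000,000 bytes
199,284,283,511,144,448 / 1,000,000,000,000 = 199,284.28 TB

199,284.28 TB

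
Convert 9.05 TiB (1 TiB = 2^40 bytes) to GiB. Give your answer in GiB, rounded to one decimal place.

9.05 TiB = 9.05 × 2^40 bytes = 9,950,580,231,372.8 bytes
1 GiB = 2^30 bytes = 1,073,741,824 bytes
9,950,580,231,372.8 / 1,073,741,824 = 9,267.2 GiB

9,267.2 GiB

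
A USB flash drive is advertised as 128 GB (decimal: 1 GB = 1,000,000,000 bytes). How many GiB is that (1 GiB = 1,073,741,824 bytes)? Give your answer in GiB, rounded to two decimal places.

128 GB × 1,000,000,000 bytes/GB = 128,000,000,000 bytes
1 GiB = 2^30 bytes = 1,073,741,824 bytes
128,000,000,000 / 1,073,741,824 = 119.21 GiB

119.21 GiB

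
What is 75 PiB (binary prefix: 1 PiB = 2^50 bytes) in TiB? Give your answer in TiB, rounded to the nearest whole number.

76,800 TiB

75 PiB = 75 × 2^50 bytes = 84,442,493,013,196,800 bytes
1 TiB = 1,099,511,627,776 bytes
84,442,493,013,196,800 / 1,099,511,627,776 = 76,800 TiB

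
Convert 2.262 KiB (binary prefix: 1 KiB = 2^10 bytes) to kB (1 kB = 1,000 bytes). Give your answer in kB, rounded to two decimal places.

2.32 kB

2.262 KiB = 2.262 × 2^10 bytes = 2,316.288 bytes
1 kB = 1,000 bytes
2,316.288 / 1,000 = 2.32 kB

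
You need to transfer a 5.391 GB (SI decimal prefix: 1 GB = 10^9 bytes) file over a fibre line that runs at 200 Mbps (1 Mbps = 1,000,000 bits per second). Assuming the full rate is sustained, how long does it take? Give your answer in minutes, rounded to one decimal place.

5.391 GB = 5,391,000,000 bytes = 43,128,000,000 bits
200 Mbps = 200,000,000 bits/s
time = 43,128,000,000 / 200,000,000 = 215.64 s
215.64 s / 60 = 3.6 minutes

3.6 minutes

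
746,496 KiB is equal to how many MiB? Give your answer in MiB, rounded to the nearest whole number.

729 MiB

746,496 KiB = 746,496 × 2^10 bytes = 764,411,904 bytes
1 MiB = 1,048,576 bytes
764,411,904 / 1,048,576 = 729 MiB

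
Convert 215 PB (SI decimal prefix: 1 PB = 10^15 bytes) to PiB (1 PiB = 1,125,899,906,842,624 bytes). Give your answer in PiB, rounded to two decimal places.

190.96 PiB

215 PB × 1,000,000,000,000,000 bytes/PB = 215,000,000,000,000,000 bytes
1 PiB = 1,125,899,906,842,624 bytes
215,000,000,000,000,000 / 1,125,899,906,842,624 = 190.96 PiB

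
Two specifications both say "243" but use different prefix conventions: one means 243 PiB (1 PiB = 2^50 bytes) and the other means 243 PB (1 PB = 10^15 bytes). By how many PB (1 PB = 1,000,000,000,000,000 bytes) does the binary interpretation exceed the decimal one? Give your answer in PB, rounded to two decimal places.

30.59 PB

243 PiB = 243 × 1,125,899,906,842,624 = 273,593,677,362,757,632 bytes
243 PB = 243 × 1,000,000,000,000,000 = 243,000,000,000,000,000 bytes
difference = 30,593,677,362,757,632 bytes
30,593,677,362,757,632 / 1,000,000,000,000,000 = 30.59 PB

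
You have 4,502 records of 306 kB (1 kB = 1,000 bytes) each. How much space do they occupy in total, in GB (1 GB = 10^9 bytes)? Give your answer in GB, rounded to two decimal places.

Total = 4,502 × 306 kB = 1,377,612 kB
= 1,377,612 × 1,000 bytes = 1,377,612,000 bytes
1 GB = 1,000,000,000 bytes
1,377,612,000 / 1,000,000,000 = 1.38 GB

1.38 GB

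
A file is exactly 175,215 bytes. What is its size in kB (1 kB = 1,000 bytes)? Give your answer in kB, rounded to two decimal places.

175.22 kB

175,215 bytes given.
1 kB = 10^3 bytes = 1,000 bytes
175,215 / 1,000 = 175.22 kB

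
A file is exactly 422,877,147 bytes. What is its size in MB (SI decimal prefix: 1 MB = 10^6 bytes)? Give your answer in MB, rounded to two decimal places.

422.88 MB

422,877,147 bytes given.
1 MB = 1,000,000 bytes
422,877,147 / 1,000,000 = 422.88 MB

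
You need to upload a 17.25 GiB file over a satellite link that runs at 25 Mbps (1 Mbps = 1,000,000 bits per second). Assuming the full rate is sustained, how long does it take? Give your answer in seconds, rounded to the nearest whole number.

17.25 GiB = 18,522,046,464 bytes = 148,176,371,712 bits
25 Mbps = 25,000,000 bits/s
time = 148,176,371,712 / 25,000,000 = 5,927 s

5,927 seconds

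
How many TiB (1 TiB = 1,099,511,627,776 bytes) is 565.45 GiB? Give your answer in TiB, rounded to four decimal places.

565.45 GiB × 1,073,741,824 bytes/GiB = 607,147,314,380.8 bytes
1 TiB = 2^40 bytes = 1,099,511,627,776 bytes
607,147,314,380.8 / 1,099,511,627,776 = 0.5522 TiB

0.5522 TiB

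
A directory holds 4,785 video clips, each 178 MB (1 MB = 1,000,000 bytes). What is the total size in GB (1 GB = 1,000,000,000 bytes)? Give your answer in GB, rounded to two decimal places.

851.73 GB

Total = 4,785 × 178 MB = 851,730 MB
= 851,730 × 1,000,000 bytes = 851,730,000,000 bytes
1 GB = 1,000,000,000 bytes
851,730,000,000 / 1,000,000,000 = 851.73 GB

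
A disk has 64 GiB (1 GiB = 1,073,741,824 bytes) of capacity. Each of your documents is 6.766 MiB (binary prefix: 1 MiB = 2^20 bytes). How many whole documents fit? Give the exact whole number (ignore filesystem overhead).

9,686

Capacity: 64 GiB = 68,719,476,736 bytes
Per item: 6.766 MiB = 7,094,665.216 bytes
⌊68,719,476,736 / 7,094,665.216⌋ = 9,686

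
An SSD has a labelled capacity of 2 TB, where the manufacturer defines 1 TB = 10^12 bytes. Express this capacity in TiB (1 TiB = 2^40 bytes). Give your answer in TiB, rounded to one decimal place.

1.8 TiB

2 TB × 1,000,000,000,000 bytes/TB = 2,000,000,000,000 bytes
1 TiB = 2^40 bytes = 1,099,511,627,776 bytes
2,000,000,000,000 / 1,099,511,627,776 = 1.8 TiB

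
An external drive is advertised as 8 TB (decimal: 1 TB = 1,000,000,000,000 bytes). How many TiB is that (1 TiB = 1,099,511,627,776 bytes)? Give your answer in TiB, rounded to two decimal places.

8 TB = 8 × 10^12 bytes = 8,000,000,000,000 bytes
1 TiB = 2^40 bytes = 1,099,511,627,776 bytes
8,000,000,000,000 / 1,099,511,627,776 = 7.28 TiB

7.28 TiB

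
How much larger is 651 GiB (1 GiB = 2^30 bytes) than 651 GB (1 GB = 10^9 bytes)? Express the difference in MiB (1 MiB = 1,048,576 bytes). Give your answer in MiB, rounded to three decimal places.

651 GiB = 651 × 1,073,741,824 = 699,005,927,424 bytes
651 GB = 651 × 1,000,000,000 = 651,000,000,000 bytes
difference = 48,005,927,424 bytes
48,005,927,424 / 1,048,576 = 45,782.020 MiB

45,782.020 MiB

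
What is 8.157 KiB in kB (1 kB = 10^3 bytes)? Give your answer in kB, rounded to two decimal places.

8.35 kB

8.157 KiB = 8.157 × 2^10 bytes = 8,352.768 bytes
1 kB = 1,000 bytes
8,352.768 / 1,000 = 8.35 kB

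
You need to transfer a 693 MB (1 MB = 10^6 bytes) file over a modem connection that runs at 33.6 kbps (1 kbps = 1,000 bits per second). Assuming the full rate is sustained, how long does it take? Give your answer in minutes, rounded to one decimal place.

693 MB = 693,000,000 bytes = 5,544,000,000 bits
33.6 kbps = 33,600 bits/s
time = 5,544,000,000 / 33,600 = 165,000.00 s
165,000.00 s / 60 = 2,750.0 minutes

2,750.0 minutes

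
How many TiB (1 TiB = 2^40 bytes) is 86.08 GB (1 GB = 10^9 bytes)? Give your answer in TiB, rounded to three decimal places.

0.078 TiB

86.08 GB × 1,000,000,000 bytes/GB = 86,080,000,000 bytes
1 TiB = 2^40 bytes = 1,099,511,627,776 bytes
86,080,000,000 / 1,099,511,627,776 = 0.078 TiB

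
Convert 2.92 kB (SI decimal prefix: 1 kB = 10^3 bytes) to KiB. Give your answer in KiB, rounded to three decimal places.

2.92 kB = 2.92 × 10^3 bytes = 2,920 bytes
1 KiB = 1,024 bytes
2,920 / 1,024 = 2.852 KiB

2.852 KiB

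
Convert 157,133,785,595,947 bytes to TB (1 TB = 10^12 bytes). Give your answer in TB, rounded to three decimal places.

157.134 TB

157,133,785,595,947 bytes given.
1 TB = 10^12 bytes = 1,000,000,000,000 bytes
157,133,785,595,947 / 1,000,000,000,000 = 157.134 TB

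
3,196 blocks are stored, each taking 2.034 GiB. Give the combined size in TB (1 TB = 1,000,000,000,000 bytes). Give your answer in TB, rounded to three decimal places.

6.980 TB

Total = 3,196 × 2.034 GiB = 6500.664 GiB
= 6500.664 × 1,073,741,824 bytes = 6,980,034,820,571.136 bytes
1 TB = 1,000,000,000,000 bytes
6,980,034,820,571.136 / 1,000,000,000,000 = 6.980 TB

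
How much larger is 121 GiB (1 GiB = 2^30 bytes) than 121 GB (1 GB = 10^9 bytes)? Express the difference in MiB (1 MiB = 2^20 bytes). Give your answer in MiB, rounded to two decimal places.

8,509.41 MiB

121 GiB = 121 × 1,073,741,824 = 129,922,760,704 bytes
121 GB = 121 × 1,000,000,000 = 121,000,000,000 bytes
difference = 8,922,760,704 bytes
8,922,760,704 / 1,048,576 = 8,509.41 MiB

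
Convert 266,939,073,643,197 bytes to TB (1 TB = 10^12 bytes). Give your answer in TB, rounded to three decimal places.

266,939,073,643,197 bytes given.
1 TB = 1,000,000,000,000 bytes
266,939,073,643,197 / 1,000,000,000,000 = 266.939 TB

266.939 TB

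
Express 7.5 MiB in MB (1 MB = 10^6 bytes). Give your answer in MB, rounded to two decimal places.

7.5 MiB = 7.5 × 2^20 bytes = 7,864,320 bytes
1 MB = 1,000,000 bytes
7,864,320 / 1,000,000 = 7.86 MB

7.86 MB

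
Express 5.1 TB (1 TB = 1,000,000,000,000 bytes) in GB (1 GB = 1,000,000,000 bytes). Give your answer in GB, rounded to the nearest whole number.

5,100 GB

5.1 TB × 1,000,000,000,000 bytes/TB = 5,100,000,000,000 bytes
1 GB = 1,000,000,000 bytes
5,100,000,000,000 / 1,000,000,000 = 5,100 GB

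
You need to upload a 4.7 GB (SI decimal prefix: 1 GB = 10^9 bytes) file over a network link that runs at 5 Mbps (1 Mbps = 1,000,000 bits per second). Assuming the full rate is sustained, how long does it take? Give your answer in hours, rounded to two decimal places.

4.7 GB = 4,700,000,000 bytes = 37,600,000,000 bits
5 Mbps = 5,000,000 bits/s
time = 37,600,000,000 / 5,000,000 = 7,520.0000 s
7,520.0000 s / 3600 = 2.09 hours

2.09 hours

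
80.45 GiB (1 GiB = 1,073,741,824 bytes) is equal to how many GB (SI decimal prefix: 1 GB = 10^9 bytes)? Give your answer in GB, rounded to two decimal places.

80.45 GiB = 80.45 × 2^30 bytes = 86,382,529,740.8 bytes
1 GB = 1,000,000,000 bytes
86,382,529,740.8 / 1,000,000,000 = 86.38 GB

86.38 GB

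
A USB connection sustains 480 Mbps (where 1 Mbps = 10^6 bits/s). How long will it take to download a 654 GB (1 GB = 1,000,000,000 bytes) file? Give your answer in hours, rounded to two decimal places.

3.03 hours

654 GB = 654,000,000,000 bytes = 5,232,000,000,000 bits
480 Mbps = 480,000,000 bits/s
time = 5,232,000,000,000 / 480,000,000 = 10,900.0000 s
10,900.0000 s / 3600 = 3.03 hours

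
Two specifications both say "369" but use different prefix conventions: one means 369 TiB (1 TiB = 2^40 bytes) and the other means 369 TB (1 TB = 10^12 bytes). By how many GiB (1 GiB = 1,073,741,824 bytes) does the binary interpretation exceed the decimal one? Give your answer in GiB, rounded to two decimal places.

369 TiB = 369 × 1,099,511,627,776 = 405,719,790,649,344 bytes
369 TB = 369 × 1,000,000,000,000 = 369,000,000,000,000 bytes
difference = 36,719,790,649,344 bytes
36,719,790,649,344 / 1,073,741,824 = 34,197.97 GiB

34,197.97 GiB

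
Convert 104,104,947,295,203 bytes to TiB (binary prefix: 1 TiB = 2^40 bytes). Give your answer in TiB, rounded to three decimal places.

94.683 TiB

104,104,947,295,203 bytes given.
1 TiB = 2^40 bytes = 1,099,511,627,776 bytes
104,104,947,295,203 / 1,099,511,627,776 = 94.683 TiB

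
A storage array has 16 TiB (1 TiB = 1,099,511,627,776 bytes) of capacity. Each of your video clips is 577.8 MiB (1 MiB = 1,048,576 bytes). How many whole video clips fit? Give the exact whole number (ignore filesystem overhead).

29,036

Capacity: 16 TiB = 17,592,186,044,416 bytes
Per item: 577.8 MiB = 605,867,212.8 bytes
⌊17,592,186,044,416 / 605,867,212.8⌋ = 29,036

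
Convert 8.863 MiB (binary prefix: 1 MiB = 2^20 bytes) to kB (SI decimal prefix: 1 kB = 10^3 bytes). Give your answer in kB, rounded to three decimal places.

9,293.529 kB

8.863 MiB × 1,048,576 bytes/MiB = 9,293,529.088 bytes
1 kB = 10^3 bytes = 1,000 bytes
9,293,529.088 / 1,000 = 9,293.529 kB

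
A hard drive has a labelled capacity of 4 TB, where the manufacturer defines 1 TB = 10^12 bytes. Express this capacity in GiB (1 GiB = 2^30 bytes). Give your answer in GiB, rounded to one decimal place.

4 TB × 1,000,000,000,000 bytes/TB = 4,000,000,000,000 bytes
1 GiB = 2^30 bytes = 1,073,741,824 bytes
4,000,000,000,000 / 1,073,741,824 = 3,725.3 GiB

3,725.3 GiB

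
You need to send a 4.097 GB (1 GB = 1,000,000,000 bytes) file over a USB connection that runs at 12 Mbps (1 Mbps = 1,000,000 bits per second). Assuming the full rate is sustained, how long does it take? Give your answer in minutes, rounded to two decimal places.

45.52 minutes

4.097 GB = 4,097,000,000 bytes = 32,776,000,000 bits
12 Mbps = 12,000,000 bits/s
time = 32,776,000,000 / 12,000,000 = 2,731.333 s
2,731.333 s / 60 = 45.52 minutes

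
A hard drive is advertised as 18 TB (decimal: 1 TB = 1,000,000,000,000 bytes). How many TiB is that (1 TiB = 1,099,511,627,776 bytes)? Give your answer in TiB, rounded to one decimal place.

16.4 TiB

18 TB = 18 × 10^12 bytes = 18,000,000,000,000 bytes
1 TiB = 2^40 bytes = 1,099,511,627,776 bytes
18,000,000,000,000 / 1,099,511,627,776 = 16.4 TiB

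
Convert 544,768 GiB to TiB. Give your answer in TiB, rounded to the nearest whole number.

544,768 GiB = 544,768 × 2^30 bytes = 584,940,185,976,832 bytes
1 TiB = 1,099,511,627,776 bytes
584,940,185,976,832 / 1,099,511,627,776 = 532 TiB

532 TiB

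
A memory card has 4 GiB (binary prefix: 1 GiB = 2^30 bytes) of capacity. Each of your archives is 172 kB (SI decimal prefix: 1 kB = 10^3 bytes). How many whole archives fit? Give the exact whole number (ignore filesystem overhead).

24,970

Capacity: 4 GiB = 4,294,967,296 bytes
Per item: 172 kB = 172,000 bytes
⌊4,294,967,296 / 172,000⌋ = 24,970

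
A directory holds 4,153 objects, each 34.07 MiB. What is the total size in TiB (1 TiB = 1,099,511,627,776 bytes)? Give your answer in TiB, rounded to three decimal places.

Total = 4,153 × 34.07 MiB = 141492.71 MiB
= 141492.71 × 1,048,576 bytes = 148,365,859,880.96 bytes
1 TiB = 1,099,511,627,776 bytes
148,365,859,880.96 / 1,099,511,627,776 = 0.135 TiB

0.135 TiB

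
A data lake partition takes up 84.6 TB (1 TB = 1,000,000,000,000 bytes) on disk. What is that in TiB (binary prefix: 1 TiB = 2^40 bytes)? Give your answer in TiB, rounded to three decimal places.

84.6 TB = 84.6 × 10^12 bytes = 84,600,000,000,000 bytes
1 TiB = 1,099,511,627,776 bytes
84,600,000,000,000 / 1,099,511,627,776 = 76.943 TiB

76.943 TiB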